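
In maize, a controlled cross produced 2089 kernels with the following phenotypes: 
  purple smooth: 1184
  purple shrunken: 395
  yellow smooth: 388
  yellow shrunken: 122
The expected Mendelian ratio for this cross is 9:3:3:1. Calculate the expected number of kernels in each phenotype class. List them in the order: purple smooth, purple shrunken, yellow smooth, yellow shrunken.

The 9:3:3:1 ratio has 16 parts, so with N = 2089 the expected counts are:
  purple smooth: 2089 × 9/16 = 1175.0625
  purple shrunken: 2089 × 3/16 = 391.6875
  yellow smooth: 2089 × 3/16 = 391.6875
  yellow shrunken: 2089 × 1/16 = 130.5625

1175.0625, 391.6875, 391.6875, 130.5625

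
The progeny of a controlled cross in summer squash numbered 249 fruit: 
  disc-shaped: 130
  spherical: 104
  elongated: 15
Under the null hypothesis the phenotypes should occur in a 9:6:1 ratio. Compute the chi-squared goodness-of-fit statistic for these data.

1.952

Total ratio parts = 16. Expected numbers out of 249:
  disc-shaped: 249 × 9/16 = 140.0625
  spherical: 249 × 6/16 = 93.375
  elongated: 249 × 1/16 = 15.5625
χ² = Σ (O − E)² / E
  disc-shaped: (130 − 140.0625)² / 140.0625 = 0.7229
  spherical: (104 − 93.375)² / 93.375 = 1.2090
  elongated: (15 − 15.5625)² / 15.5625 = 0.0203
χ² = 0.7229 + 1.2090 + 0.0203 = 1.9522 ≈ 1.952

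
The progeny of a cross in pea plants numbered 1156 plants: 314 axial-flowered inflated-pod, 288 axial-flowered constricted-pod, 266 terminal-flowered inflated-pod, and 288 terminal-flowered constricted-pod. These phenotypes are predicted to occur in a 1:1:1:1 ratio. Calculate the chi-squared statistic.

Under the 1:1:1:1 hypothesis (Σ ratio = 4, N = 1156):
  axial-flowered inflated-pod: 1156 × 1/4 = 289
  axial-flowered constricted-pod: 1156 × 1/4 = 289
  terminal-flowered inflated-pod: 1156 × 1/4 = 289
  terminal-flowered constricted-pod: 1156 × 1/4 = 289
χ² = Σ (O − E)² / E
  axial-flowered inflated-pod: (314 − 289)² / 289 = 2.1626
  axial-flowered constricted-pod: (288 − 289)² / 289 = 0.0035
  terminal-flowered inflated-pod: (266 − 289)² / 289 = 1.8304
  terminal-flowered constricted-pod: (288 − 289)² / 289 = 0.0035
χ² = 2.1626 + 0.0035 + 1.8304 + 0.0035 = 4.000

4.000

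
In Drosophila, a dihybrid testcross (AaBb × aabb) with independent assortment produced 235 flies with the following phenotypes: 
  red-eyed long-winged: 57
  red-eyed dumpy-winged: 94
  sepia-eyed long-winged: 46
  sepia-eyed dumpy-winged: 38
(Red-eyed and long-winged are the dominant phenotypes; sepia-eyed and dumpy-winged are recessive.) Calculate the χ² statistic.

31.298

A dihybrid testcross with independent assortment gives a 1:1:1:1 ratio.
Expected counts for N = 235 under a 1:1:1:1 ratio (total parts = 4):
  red-eyed long-winged: 235 × 1/4 = 58.75
  red-eyed dumpy-winged: 235 × 1/4 = 58.75
  sepia-eyed long-winged: 235 × 1/4 = 58.75
  sepia-eyed dumpy-winged: 235 × 1/4 = 58.75
χ² = Σ (O − E)² / E
  red-eyed long-winged: (57 − 58.75)² / 58.75 = 0.0521
  red-eyed dumpy-winged: (94 − 58.75)² / 58.75 = 21.1500
  sepia-eyed long-winged: (46 − 58.75)² / 58.75 = 2.7670
  sepia-eyed dumpy-winged: (38 − 58.75)² / 58.75 = 7.3287
χ² = 0.0521 + 21.1500 + 2.7670 + 7.3287 = 31.2978 ≈ 31.298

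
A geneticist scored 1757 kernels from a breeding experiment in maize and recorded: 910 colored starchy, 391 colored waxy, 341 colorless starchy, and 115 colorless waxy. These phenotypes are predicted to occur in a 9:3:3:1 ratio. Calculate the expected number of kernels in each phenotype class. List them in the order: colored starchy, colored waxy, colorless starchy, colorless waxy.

988.3125, 329.4375, 329.4375, 109.8125

Total ratio parts = 16. Expected numbers out of 1757:
  colored starchy: 1757 × 9/16 = 988.3125
  colored waxy: 1757 × 3/16 = 329.4375
  colorless starchy: 1757 × 3/16 = 329.4375
  colorless waxy: 1757 × 1/16 = 109.8125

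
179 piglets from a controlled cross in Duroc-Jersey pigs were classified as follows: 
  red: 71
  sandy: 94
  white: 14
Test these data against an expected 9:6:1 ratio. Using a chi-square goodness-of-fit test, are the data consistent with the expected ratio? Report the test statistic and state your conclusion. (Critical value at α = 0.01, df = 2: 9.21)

The 9:6:1 ratio has 16 parts, so with N = 179 the expected counts are:
  red: 179 × 9/16 = 100.6875
  sandy: 179 × 6/16 = 67.125
  white: 179 × 1/16 = 11.1875
χ² = Σ (O − E)² / E
  red: (71 − 100.6875)² / 100.6875 = 8.7533
  sandy: (94 − 67.125)² / 67.125 = 10.7600
  white: (14 − 11.1875)² / 11.1875 = 0.7071
χ² = 8.7533 + 10.7600 + 0.7071 = 20.2204 ≈ 20.220
Degrees of freedom = 3 − 1 = 2; critical value at α = 0.01 is 9.21.
Since 20.220 > 9.21, we reject the null hypothesis — the data do not fit the 9:6:1 ratio.

20.220; not consistent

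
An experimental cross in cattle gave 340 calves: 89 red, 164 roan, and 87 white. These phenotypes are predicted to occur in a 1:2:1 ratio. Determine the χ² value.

Expected counts for N = 340 under a 1:2:1 ratio (total parts = 4):
  red: 340 × 1/4 = 85
  roan: 340 × 2/4 = 170
  white: 340 × 1/4 = 85
χ² = Σ (O − E)² / E
  red: (89 − 85)² / 85 = 0.1882
  roan: (164 − 170)² / 170 = 0.2118
  white: (87 − 85)² / 85 = 0.0471
χ² = 0.1882 + 0.2118 + 0.0471 = 0.4471 ≈ 0.447

0.447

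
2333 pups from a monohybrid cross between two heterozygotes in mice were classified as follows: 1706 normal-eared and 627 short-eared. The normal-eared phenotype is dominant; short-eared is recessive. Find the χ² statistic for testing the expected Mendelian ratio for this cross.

For a monohybrid cross between heterozygotes with complete dominance, the expected phenotypic ratio is 3:1.
Total ratio parts = 4. Expected numbers out of 2333:
  normal-eared: 2333 × 3/4 = 1749.75
  short-eared: 2333 × 1/4 = 583.25
χ² = Σ (O − E)² / E
  normal-eared: (1706 − 1749.75)² / 1749.75 = 1.0939
  short-eared: (627 − 583.25)² / 583.25 = 3.2817
χ² = 1.0939 + 3.2817 = 4.3756 ≈ 4.376

4.376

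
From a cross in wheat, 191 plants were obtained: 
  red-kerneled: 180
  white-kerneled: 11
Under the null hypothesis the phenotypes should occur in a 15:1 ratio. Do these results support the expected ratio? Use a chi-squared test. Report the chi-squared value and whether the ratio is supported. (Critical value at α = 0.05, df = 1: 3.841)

Expected counts for N = 191 under a 15:1 ratio (total parts = 16):
  red-kerneled: 191 × 15/16 = 179.0625
  white-kerneled: 191 × 1/16 = 11.9375
χ² = Σ (O − E)² / E
  red-kerneled: (180 − 179.0625)² / 179.0625 = 0.0049
  white-kerneled: (11 − 11.9375)² / 11.9375 = 0.0736
χ² = 0.0049 + 0.0736 = 0.0785 ≈ 0.079
Degrees of freedom = 2 − 1 = 1; critical value at α = 0.05 is 3.841.
Since 0.079 < 3.841, we fail to reject the null hypothesis — the data are consistent with the 15:1 ratio.

0.079; consistent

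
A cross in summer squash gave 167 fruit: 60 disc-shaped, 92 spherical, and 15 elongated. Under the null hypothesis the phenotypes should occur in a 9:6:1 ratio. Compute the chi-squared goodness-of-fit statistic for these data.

28.034

Under the 9:6:1 hypothesis (Σ ratio = 16, N = 167):
  disc-shaped: 167 × 9/16 = 93.9375
  spherical: 167 × 6/16 = 62.625
  elongated: 167 × 1/16 = 10.4375
χ² = Σ (O − E)² / E
  disc-shaped: (60 − 93.9375)² / 93.9375 = 12.2609
  spherical: (92 − 62.625)² / 62.625 = 13.7787
  elongated: (15 − 10.4375)² / 10.4375 = 1.9944
χ² = 12.2609 + 13.7787 + 1.9944 = 28.034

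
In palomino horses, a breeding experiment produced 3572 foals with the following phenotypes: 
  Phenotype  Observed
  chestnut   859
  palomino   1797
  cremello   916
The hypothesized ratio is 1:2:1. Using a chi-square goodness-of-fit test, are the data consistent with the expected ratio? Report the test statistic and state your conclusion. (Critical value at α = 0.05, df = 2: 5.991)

The 1:2:1 ratio has 4 parts, so with N = 3572 the expected counts are:
  chestnut: 3572 × 1/4 = 893
  palomino: 3572 × 2/4 = 1786
  cremello: 3572 × 1/4 = 893
χ² = Σ (O − E)² / E
  chestnut: (859 − 893)² / 893 = 1.2945
  palomino: (1797 − 1786)² / 1786 = 0.0677
  cremello: (916 − 893)² / 893 = 0.5924
χ² = 1.2945 + 0.0677 + 0.5924 = 1.9546 ≈ 1.955
Degrees of freedom = 3 − 1 = 2; critical value at α = 0.05 is 5.991.
Since 1.955 < 5.991, we fail to reject the null hypothesis — the data are consistent with the 1:2:1 ratio.

1.955; consistent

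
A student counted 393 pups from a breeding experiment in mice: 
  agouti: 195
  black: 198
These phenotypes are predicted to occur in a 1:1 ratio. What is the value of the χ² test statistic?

0.023

Under the 1:1 hypothesis (Σ ratio = 2, N = 393):
  agouti: 393 × 1/2 = 196.5
  black: 393 × 1/2 = 196.5
χ² = Σ (O − E)² / E
  agouti: (195 − 196.5)² / 196.5 = 0.0115
  black: (198 − 196.5)² / 196.5 = 0.0115
χ² = 0.0115 + 0.0115 = 0.023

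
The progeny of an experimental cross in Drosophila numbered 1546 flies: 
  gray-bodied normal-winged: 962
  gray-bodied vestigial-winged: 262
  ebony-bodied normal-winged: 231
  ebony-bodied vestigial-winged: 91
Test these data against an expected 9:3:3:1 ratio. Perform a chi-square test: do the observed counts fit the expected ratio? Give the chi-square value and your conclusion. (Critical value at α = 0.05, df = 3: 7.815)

24.778; not consistent

Total ratio parts = 16. Expected numbers out of 1546:
  gray-bodied normal-winged: 1546 × 9/16 = 869.625
  gray-bodied vestigial-winged: 1546 × 3/16 = 289.875
  ebony-bodied normal-winged: 1546 × 3/16 = 289.875
  ebony-bodied vestigial-winged: 1546 × 1/16 = 96.625
χ² = Σ (O − E)² / E
  gray-bodied normal-winged: (962 − 869.625)² / 869.625 = 9.8124
  gray-bodied vestigial-winged: (262 − 289.875)² / 289.875 = 2.6805
  ebony-bodied normal-winged: (231 − 289.875)² / 289.875 = 11.9578
  ebony-bodied vestigial-winged: (91 − 96.625)² / 96.625 = 0.3275
χ² = 9.8124 + 2.6805 + 11.9578 + 0.3275 = 24.7782 ≈ 24.778
Degrees of freedom = 4 − 1 = 3; critical value at α = 0.05 is 7.815.
Since 24.778 > 7.815, we reject the null hypothesis — the data do not fit the 9:3:3:1 ratio.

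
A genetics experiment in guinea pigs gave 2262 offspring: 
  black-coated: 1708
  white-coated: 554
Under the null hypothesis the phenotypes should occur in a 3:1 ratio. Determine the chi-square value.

Expected counts for N = 2262 under a 3:1 ratio (total parts = 4):
  black-coated: 2262 × 3/4 = 1696.5
  white-coated: 2262 × 1/4 = 565.5
χ² = Σ (O − E)² / E
  black-coated: (1708 − 1696.5)² / 1696.5 = 0.0780
  white-coated: (554 − 565.5)² / 565.5 = 0.2339
χ² = 0.0780 + 0.2339 = 0.3119 ≈ 0.312

0.312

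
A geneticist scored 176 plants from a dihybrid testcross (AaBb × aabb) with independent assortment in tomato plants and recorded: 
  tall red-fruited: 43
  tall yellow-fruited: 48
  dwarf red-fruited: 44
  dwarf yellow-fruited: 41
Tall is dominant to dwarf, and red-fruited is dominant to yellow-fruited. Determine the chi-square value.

A dihybrid testcross with independent assortment gives a 1:1:1:1 ratio.
Under the 1:1:1:1 hypothesis (Σ ratio = 4, N = 176):
  tall red-fruited: 176 × 1/4 = 44
  tall yellow-fruited: 176 × 1/4 = 44
  dwarf red-fruited: 176 × 1/4 = 44
  dwarf yellow-fruited: 176 × 1/4 = 44
χ² = Σ (O − E)² / E
  tall red-fruited: (43 − 44)² / 44 = 0.0227
  tall yellow-fruited: (48 − 44)² / 44 = 0.3636
  dwarf red-fruited: (44 − 44)² / 44 = 0.0000
  dwarf yellow-fruited: (41 − 44)² / 44 = 0.2045
χ² = 0.0227 + 0.3636 + 0.0000 + 0.2045 = 0.5908 ≈ 0.591

0.591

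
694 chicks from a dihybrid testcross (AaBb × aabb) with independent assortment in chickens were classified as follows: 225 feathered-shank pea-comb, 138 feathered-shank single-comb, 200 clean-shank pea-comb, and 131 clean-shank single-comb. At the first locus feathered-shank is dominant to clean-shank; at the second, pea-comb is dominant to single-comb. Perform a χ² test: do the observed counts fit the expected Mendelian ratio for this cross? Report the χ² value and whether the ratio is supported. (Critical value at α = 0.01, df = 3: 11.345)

A dihybrid testcross with independent assortment gives a 1:1:1:1 ratio.
Under the 1:1:1:1 hypothesis (Σ ratio = 4, N = 694):
  feathered-shank pea-comb: 694 × 1/4 = 173.5
  feathered-shank single-comb: 694 × 1/4 = 173.5
  clean-shank pea-comb: 694 × 1/4 = 173.5
  clean-shank single-comb: 694 × 1/4 = 173.5
χ² = Σ (O − E)² / E
  feathered-shank pea-comb: (225 − 173.5)² / 173.5 = 15.2867
  feathered-shank single-comb: (138 − 173.5)² / 173.5 = 7.2637
  clean-shank pea-comb: (200 − 173.5)² / 173.5 = 4.0476
  clean-shank single-comb: (131 − 173.5)² / 173.5 = 10.4107
χ² = 15.2867 + 7.2637 + 4.0476 + 10.4107 = 37.0087 ≈ 37.009
Degrees of freedom = 4 − 1 = 3; critical value at α = 0.01 is 11.345.
Since 37.009 > 11.345, we reject the null hypothesis — the data do not fit the 1:1:1:1 ratio.

37.009; not consistent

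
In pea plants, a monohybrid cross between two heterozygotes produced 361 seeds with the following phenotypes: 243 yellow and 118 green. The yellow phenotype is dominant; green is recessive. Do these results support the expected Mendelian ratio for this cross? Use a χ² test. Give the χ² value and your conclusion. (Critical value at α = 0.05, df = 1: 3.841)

For a monohybrid cross between heterozygotes with complete dominance, the expected phenotypic ratio is 3:1.
Total ratio parts = 4. Expected numbers out of 361:
  yellow: 361 × 3/4 = 270.75
  green: 361 × 1/4 = 90.25
χ² = Σ (O − E)² / E
  yellow: (243 − 270.75)² / 270.75 = 2.8442
  green: (118 − 90.25)² / 90.25 = 8.5325
χ² = 2.8442 + 8.5325 = 11.3767 ≈ 11.377
Degrees of freedom = 2 − 1 = 1; critical value at α = 0.05 is 3.841.
Since 11.377 > 3.841, we reject the null hypothesis — the data do not fit the 3:1 ratio.

11.377; not consistent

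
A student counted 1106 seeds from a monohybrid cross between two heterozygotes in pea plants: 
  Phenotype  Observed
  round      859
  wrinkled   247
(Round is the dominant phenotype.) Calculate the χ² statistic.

4.197

For a monohybrid cross between heterozygotes with complete dominance, the expected phenotypic ratio is 3:1.
Expected counts for N = 1106 under a 3:1 ratio (total parts = 4):
  round: 1106 × 3/4 = 829.5
  wrinkled: 1106 × 1/4 = 276.5
χ² = Σ (O − E)² / E
  round: (859 − 829.5)² / 829.5 = 1.0491
  wrinkled: (247 − 276.5)² / 276.5 = 3.1474
χ² = 1.0491 + 3.1474 = 4.1965 ≈ 4.197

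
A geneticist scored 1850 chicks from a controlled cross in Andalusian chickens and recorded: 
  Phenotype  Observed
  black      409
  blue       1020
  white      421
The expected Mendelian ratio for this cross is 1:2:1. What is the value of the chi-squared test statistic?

The 1:2:1 ratio has 4 parts, so with N = 1850 the expected counts are:
  black: 1850 × 1/4 = 462.5
  blue: 1850 × 2/4 = 925
  white: 1850 × 1/4 = 462.5
χ² = Σ (O − E)² / E
  black: (409 − 462.5)² / 462.5 = 6.1886
  blue: (1020 − 925)² / 925 = 9.7568
  white: (421 − 462.5)² / 462.5 = 3.7238
χ² = 6.1886 + 9.7568 + 3.7238 = 19.6692 ≈ 19.669

19.669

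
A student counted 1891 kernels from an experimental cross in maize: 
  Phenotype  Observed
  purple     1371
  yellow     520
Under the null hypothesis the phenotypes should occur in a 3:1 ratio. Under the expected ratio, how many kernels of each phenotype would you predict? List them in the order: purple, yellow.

The 3:1 ratio has 4 parts, so with N = 1891 the expected counts are:
  purple: 1891 × 3/4 = 1418.25
  yellow: 1891 × 1/4 = 472.75

1418.25, 472.75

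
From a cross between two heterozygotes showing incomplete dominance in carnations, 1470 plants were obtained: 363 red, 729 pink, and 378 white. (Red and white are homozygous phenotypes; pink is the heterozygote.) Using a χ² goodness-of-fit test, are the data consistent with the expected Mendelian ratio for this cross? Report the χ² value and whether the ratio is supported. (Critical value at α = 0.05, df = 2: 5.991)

0.404; consistent

With incomplete dominance, a heterozygote × heterozygote cross gives a 1:2:1 phenotypic ratio.
Expected counts for N = 1470 under a 1:2:1 ratio (total parts = 4):
  red: 1470 × 1/4 = 367.5
  pink: 1470 × 2/4 = 735
  white: 1470 × 1/4 = 367.5
χ² = Σ (O − E)² / E
  red: (363 − 367.5)² / 367.5 = 0.0551
  pink: (729 − 735)² / 735 = 0.0490
  white: (378 − 367.5)² / 367.5 = 0.3000
χ² = 0.0551 + 0.0490 + 0.3000 = 0.4041 ≈ 0.404
Degrees of freedom = 3 − 1 = 2; critical value at α = 0.05 is 5.991.
Since 0.404 < 5.991, we fail to reject the null hypothesis — the data are consistent with the 1:2:1 ratio.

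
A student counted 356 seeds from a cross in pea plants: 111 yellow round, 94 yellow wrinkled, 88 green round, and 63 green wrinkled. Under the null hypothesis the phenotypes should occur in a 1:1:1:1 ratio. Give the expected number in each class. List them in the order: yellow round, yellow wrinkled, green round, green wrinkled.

The 1:1:1:1 ratio has 4 parts, so with N = 356 the expected counts are:
  yellow round: 356 × 1/4 = 89
  yellow wrinkled: 356 × 1/4 = 89
  green round: 356 × 1/4 = 89
  green wrinkled: 356 × 1/4 = 89

89, 89, 89, 89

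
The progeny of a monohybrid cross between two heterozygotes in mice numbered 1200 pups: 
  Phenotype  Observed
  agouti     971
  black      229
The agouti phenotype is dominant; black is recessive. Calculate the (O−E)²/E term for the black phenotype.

For a monohybrid cross between heterozygotes with complete dominance, the expected phenotypic ratio is 3:1.
Total ratio parts = 4. Expected numbers out of 1200:
  agouti: 1200 × 3/4 = 900
  black: 1200 × 1/4 = 300
Contribution of black: (229 − 300)² / 300 = 16.8033

16.803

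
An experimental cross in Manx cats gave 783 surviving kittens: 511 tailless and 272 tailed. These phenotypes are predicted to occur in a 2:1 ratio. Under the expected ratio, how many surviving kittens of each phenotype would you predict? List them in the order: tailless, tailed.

522, 261

Total ratio parts = 3. Expected numbers out of 783:
  tailless: 783 × 2/3 = 522
  tailed: 783 × 1/3 = 261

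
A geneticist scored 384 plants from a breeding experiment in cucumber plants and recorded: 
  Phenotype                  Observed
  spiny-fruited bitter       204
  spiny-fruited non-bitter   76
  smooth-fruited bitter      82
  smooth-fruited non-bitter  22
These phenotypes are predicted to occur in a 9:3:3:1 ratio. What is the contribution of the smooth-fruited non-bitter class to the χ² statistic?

0.167

Total ratio parts = 16. Expected numbers out of 384:
  spiny-fruited bitter: 384 × 9/16 = 216
  spiny-fruited non-bitter: 384 × 3/16 = 72
  smooth-fruited bitter: 384 × 3/16 = 72
  smooth-fruited non-bitter: 384 × 1/16 = 24
Contribution of smooth-fruited non-bitter: (22 − 24)² / 24 = 0.1667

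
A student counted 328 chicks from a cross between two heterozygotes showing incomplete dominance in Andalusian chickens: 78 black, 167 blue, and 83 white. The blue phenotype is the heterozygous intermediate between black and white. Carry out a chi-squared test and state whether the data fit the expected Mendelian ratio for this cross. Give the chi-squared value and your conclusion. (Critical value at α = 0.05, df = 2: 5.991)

With incomplete dominance, a heterozygote × heterozygote cross gives a 1:2:1 phenotypic ratio.
Total ratio parts = 4. Expected numbers out of 328:
  black: 328 × 1/4 = 82
  blue: 328 × 2/4 = 164
  white: 328 × 1/4 = 82
χ² = Σ (O − E)² / E
  black: (78 − 82)² / 82 = 0.1951
  blue: (167 − 164)² / 164 = 0.0549
  white: (83 − 82)² / 82 = 0.0122
χ² = 0.1951 + 0.0549 + 0.0122 = 0.2622 ≈ 0.262
Degrees of freedom = 3 − 1 = 2; critical value at α = 0.05 is 5.991.
Since 0.262 < 5.991, we fail to reject the null hypothesis — the data are consistent with the 1:2:1 ratio.

0.262; consistent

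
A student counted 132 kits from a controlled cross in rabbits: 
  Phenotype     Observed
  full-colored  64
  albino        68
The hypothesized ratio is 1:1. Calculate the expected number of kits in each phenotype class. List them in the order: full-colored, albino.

Expected counts for N = 132 under a 1:1 ratio (total parts = 2):
  full-colored: 132 × 1/2 = 66
  albino: 132 × 1/2 = 66

66, 66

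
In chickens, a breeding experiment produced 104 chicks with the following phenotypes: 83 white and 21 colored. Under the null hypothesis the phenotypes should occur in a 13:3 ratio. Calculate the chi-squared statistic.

Total ratio parts = 16. Expected numbers out of 104:
  white: 104 × 13/16 = 84.5
  colored: 104 × 3/16 = 19.5
χ² = Σ (O − E)² / E
  white: (83 − 84.5)² / 84.5 = 0.0266
  colored: (21 − 19.5)² / 19.5 = 0.1154
χ² = 0.0266 + 0.1154 = 0.142

0.142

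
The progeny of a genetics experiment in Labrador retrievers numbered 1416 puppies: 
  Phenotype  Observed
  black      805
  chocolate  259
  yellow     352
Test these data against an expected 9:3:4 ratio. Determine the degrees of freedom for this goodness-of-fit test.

A goodness-of-fit test with 3 phenotype classes has df = 3 − 1 = 2.

2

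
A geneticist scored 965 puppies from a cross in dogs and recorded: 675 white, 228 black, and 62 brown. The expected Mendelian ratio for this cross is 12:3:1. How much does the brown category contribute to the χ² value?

0.047

Expected counts for N = 965 under a 12:3:1 ratio (total parts = 16):
  white: 965 × 12/16 = 723.75
  black: 965 × 3/16 = 180.9375
  brown: 965 × 1/16 = 60.3125
Contribution of brown: (62 − 60.3125)² / 60.3125 = 0.0472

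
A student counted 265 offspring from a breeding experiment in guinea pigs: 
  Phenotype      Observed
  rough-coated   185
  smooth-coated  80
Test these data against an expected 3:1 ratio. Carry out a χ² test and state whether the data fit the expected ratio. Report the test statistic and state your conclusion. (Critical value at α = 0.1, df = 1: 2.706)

Under the 3:1 hypothesis (Σ ratio = 4, N = 265):
  rough-coated: 265 × 3/4 = 198.75
  smooth-coated: 265 × 1/4 = 66.25
χ² = Σ (O − E)² / E
  rough-coated: (185 − 198.75)² / 198.75 = 0.9513
  smooth-coated: (80 − 66.25)² / 66.25 = 2.8538
χ² = 0.9513 + 2.8538 = 3.8051 ≈ 3.805
Degrees of freedom = 2 − 1 = 1; critical value at α = 0.1 is 2.706.
Since 3.805 > 2.706, we reject the null hypothesis — the data do not fit the 3:1 ratio.

3.805; not consistent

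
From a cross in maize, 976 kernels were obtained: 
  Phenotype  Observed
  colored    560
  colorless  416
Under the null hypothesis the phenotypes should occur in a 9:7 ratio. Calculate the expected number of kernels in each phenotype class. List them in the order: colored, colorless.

549, 427

Total ratio parts = 16. Expected numbers out of 976:
  colored: 976 × 9/16 = 549
  colorless: 976 × 7/16 = 427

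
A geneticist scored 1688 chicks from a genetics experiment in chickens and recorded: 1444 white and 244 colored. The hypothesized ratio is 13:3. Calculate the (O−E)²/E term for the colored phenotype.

16.607

The 13:3 ratio has 16 parts, so with N = 1688 the expected counts are:
  white: 1688 × 13/16 = 1371.5
  colored: 1688 × 3/16 = 316.5
Contribution of colored: (244 − 316.5)² / 316.5 = 16.6074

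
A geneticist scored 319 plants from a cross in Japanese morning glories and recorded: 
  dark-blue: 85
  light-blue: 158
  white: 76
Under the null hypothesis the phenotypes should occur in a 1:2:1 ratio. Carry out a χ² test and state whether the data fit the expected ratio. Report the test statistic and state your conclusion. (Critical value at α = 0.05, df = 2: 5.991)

Under the 1:2:1 hypothesis (Σ ratio = 4, N = 319):
  dark-blue: 319 × 1/4 = 79.75
  light-blue: 319 × 2/4 = 159.5
  white: 319 × 1/4 = 79.75
χ² = Σ (O − E)² / E
  dark-blue: (85 − 79.75)² / 79.75 = 0.3456
  light-blue: (158 − 159.5)² / 159.5 = 0.0141
  white: (76 − 79.75)² / 79.75 = 0.1763
χ² = 0.3456 + 0.0141 + 0.1763 = 0.536
Degrees of freedom = 3 − 1 = 2; critical value at α = 0.05 is 5.991.
Since 0.536 < 5.991, we fail to reject the null hypothesis — the data are consistent with the 1:2:1 ratio.

0.536; consistent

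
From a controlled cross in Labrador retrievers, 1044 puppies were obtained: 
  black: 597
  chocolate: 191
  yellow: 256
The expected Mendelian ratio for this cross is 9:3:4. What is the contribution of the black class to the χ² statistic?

Expected counts for N = 1044 under a 9:3:4 ratio (total parts = 16):
  black: 1044 × 9/16 = 587.25
  chocolate: 1044 × 3/16 = 195.75
  yellow: 1044 × 4/16 = 261
Contribution of black: (597 − 587.25)² / 587.25 = 0.1619

0.162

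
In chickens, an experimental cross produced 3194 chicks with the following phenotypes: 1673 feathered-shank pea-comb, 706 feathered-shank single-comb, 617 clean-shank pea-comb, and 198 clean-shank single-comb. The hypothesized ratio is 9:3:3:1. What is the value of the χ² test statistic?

The 9:3:3:1 ratio has 16 parts, so with N = 3194 the expected counts are:
  feathered-shank pea-comb: 3194 × 9/16 = 1796.625
  feathered-shank single-comb: 3194 × 3/16 = 598.875
  clean-shank pea-comb: 3194 × 3/16 = 598.875
  clean-shank single-comb: 3194 × 1/16 = 199.625
χ² = Σ (O − E)² / E
  feathered-shank pea-comb: (1673 − 1796.625)² / 1796.625 = 8.5066
  feathered-shank single-comb: (706 − 598.875)² / 598.875 = 19.1622
  clean-shank pea-comb: (617 − 598.875)² / 598.875 = 0.5486
  clean-shank single-comb: (198 − 199.625)² / 199.625 = 0.0132
χ² = 8.5066 + 19.1622 + 0.5486 + 0.0132 = 28.2306 ≈ 28.231

28.231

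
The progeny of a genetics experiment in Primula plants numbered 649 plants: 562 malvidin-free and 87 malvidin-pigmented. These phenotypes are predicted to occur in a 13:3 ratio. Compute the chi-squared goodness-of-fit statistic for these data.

Expected counts for N = 649 under a 13:3 ratio (total parts = 16):
  malvidin-free: 649 × 13/16 = 527.3125
  malvidin-pigmented: 649 × 3/16 = 121.6875
χ² = Σ (O − E)² / E
  malvidin-free: (562 − 527.3125)² / 527.3125 = 2.2818
  malvidin-pigmented: (87 − 121.6875)² / 121.6875 = 9.8878
χ² = 2.2818 + 9.8878 = 12.1696 ≈ 12.170

12.170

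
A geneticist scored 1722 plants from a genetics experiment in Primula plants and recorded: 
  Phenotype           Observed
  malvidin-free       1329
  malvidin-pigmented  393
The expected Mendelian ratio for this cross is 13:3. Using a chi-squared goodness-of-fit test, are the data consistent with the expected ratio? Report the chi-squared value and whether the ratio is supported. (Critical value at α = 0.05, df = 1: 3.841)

18.745; not consistent

The 13:3 ratio has 16 parts, so with N = 1722 the expected counts are:
  malvidin-free: 1722 × 13/16 = 1399.125
  malvidin-pigmented: 1722 × 3/16 = 322.875
χ² = Σ (O − E)² / E
  malvidin-free: (1329 − 1399.125)² / 1399.125 = 3.5147
  malvidin-pigmented: (393 − 322.875)² / 322.875 = 15.2304
χ² = 3.5147 + 15.2304 = 18.7451 ≈ 18.745
Degrees of freedom = 2 − 1 = 1; critical value at α = 0.05 is 3.841.
Since 18.745 > 3.841, we reject the null hypothesis — the data do not fit the 13:3 ratio.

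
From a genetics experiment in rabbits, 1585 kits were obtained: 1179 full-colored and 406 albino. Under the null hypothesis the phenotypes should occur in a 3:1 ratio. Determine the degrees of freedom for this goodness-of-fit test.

A goodness-of-fit test with 2 phenotype classes has df = 2 − 1 = 1.

1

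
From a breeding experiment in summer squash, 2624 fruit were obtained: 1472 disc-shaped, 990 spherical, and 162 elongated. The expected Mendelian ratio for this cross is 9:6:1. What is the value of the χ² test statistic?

0.072

Expected counts for N = 2624 under a 9:6:1 ratio (total parts = 16):
  disc-shaped: 2624 × 9/16 = 1476
  spherical: 2624 × 6/16 = 984
  elongated: 2624 × 1/16 = 164
χ² = Σ (O − E)² / E
  disc-shaped: (1472 − 1476)² / 1476 = 0.0108
  spherical: (990 − 984)² / 984 = 0.0366
  elongated: (162 − 164)² / 164 = 0.0244
χ² = 0.0108 + 0.0366 + 0.0244 = 0.0718 ≈ 0.072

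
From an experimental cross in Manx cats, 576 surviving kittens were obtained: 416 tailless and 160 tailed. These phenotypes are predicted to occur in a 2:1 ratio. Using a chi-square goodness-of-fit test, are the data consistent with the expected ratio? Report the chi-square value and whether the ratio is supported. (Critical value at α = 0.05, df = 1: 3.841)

8.000; not consistent

The 2:1 ratio has 3 parts, so with N = 576 the expected counts are:
  tailless: 576 × 2/3 = 384
  tailed: 576 × 1/3 = 192
χ² = Σ (O − E)² / E
  tailless: (416 − 384)² / 384 = 2.6667
  tailed: (160 − 192)² / 192 = 5.3333
χ² = 2.6667 + 5.3333 = 8.000
Degrees of freedom = 2 − 1 = 1; critical value at α = 0.05 is 3.841.
Since 8.000 > 3.841, we reject the null hypothesis — the data do not fit the 2:1 ratio.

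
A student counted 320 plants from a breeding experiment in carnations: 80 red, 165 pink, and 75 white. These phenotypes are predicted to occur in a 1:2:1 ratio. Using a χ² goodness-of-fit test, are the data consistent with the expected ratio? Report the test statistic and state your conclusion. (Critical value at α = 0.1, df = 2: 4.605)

Expected counts for N = 320 under a 1:2:1 ratio (total parts = 4):
  red: 320 × 1/4 = 80
  pink: 320 × 2/4 = 160
  white: 320 × 1/4 = 80
χ² = Σ (O − E)² / E
  red: (80 − 80)² / 80 = 0.0000
  pink: (165 − 160)² / 160 = 0.1562
  white: (75 − 80)² / 80 = 0.3125
χ² = 0.0000 + 0.1562 + 0.3125 = 0.4687 ≈ 0.469
Degrees of freedom = 3 − 1 = 2; critical value at α = 0.1 is 4.605.
Since 0.469 < 4.605, we fail to reject the null hypothesis — the data are consistent with the 1:2:1 ratio.

0.469; consistent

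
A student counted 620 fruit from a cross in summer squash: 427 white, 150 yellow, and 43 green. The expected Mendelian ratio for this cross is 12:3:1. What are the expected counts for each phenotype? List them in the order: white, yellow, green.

The 12:3:1 ratio has 16 parts, so with N = 620 the expected counts are:
  white: 620 × 12/16 = 465
  yellow: 620 × 3/16 = 116.25
  green: 620 × 1/16 = 38.75

465, 116.25, 38.75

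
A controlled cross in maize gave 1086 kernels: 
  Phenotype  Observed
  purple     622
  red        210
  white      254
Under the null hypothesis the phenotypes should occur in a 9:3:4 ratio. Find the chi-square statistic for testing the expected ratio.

The 9:3:4 ratio has 16 parts, so with N = 1086 the expected counts are:
  purple: 1086 × 9/16 = 610.875
  red: 1086 × 3/16 = 203.625
  white: 1086 × 4/16 = 271.5
χ² = Σ (O − E)² / E
  purple: (622 − 610.875)² / 610.875 = 0.2026
  red: (210 − 203.625)² / 203.625 = 0.1996
  white: (254 − 271.5)² / 271.5 = 1.1280
χ² = 0.2026 + 0.1996 + 1.1280 = 1.5302 ≈ 1.530

1.530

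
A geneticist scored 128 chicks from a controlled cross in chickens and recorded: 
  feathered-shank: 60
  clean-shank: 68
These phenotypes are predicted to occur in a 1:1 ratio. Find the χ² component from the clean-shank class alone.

Expected counts for N = 128 under a 1:1 ratio (total parts = 2):
  feathered-shank: 128 × 1/2 = 64
  clean-shank: 128 × 1/2 = 64
Contribution of clean-shank: (68 − 64)² / 64 = 0.2500

0.250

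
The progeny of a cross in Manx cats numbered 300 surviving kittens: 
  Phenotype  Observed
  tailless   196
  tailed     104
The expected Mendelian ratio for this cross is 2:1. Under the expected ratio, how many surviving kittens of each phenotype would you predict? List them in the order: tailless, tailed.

200, 100

Expected counts for N = 300 under a 2:1 ratio (total parts = 3):
  tailless: 300 × 2/3 = 200
  tailed: 300 × 1/3 = 100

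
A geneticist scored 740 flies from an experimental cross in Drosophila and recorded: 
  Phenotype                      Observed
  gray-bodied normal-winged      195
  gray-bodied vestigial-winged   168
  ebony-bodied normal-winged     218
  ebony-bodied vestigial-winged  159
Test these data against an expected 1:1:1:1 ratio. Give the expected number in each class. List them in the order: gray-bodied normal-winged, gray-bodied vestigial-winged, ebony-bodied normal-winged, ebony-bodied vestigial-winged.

Expected counts for N = 740 under a 1:1:1:1 ratio (total parts = 4):
  gray-bodied normal-winged: 740 × 1/4 = 185
  gray-bodied vestigial-winged: 740 × 1/4 = 185
  ebony-bodied normal-winged: 740 × 1/4 = 185
  ebony-bodied vestigial-winged: 740 × 1/4 = 185

185, 185, 185, 185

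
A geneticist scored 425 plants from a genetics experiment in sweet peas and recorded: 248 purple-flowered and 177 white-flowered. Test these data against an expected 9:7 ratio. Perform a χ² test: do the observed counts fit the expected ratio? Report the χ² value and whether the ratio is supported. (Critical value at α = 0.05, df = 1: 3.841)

0.764; consistent

Under the 9:7 hypothesis (Σ ratio = 16, N = 425):
  purple-flowered: 425 × 9/16 = 239.0625
  white-flowered: 425 × 7/16 = 185.9375
χ² = Σ (O − E)² / E
  purple-flowered: (248 − 239.0625)² / 239.0625 = 0.3341
  white-flowered: (177 − 185.9375)² / 185.9375 = 0.4296
χ² = 0.3341 + 0.4296 = 0.7637 ≈ 0.764
Degrees of freedom = 2 − 1 = 1; critical value at α = 0.05 is 3.841.
Since 0.764 < 3.841, we fail to reject the null hypothesis — the data are consistent with the 9:7 ratio.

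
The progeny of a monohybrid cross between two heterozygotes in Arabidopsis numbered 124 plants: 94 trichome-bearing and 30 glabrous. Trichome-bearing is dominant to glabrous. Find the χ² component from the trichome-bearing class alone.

0.011

For a monohybrid cross between heterozygotes with complete dominance, the expected phenotypic ratio is 3:1.
Expected counts for N = 124 under a 3:1 ratio (total parts = 4):
  trichome-bearing: 124 × 3/4 = 93
  glabrous: 124 × 1/4 = 31
Contribution of trichome-bearing: (94 − 93)² / 93 = 0.0108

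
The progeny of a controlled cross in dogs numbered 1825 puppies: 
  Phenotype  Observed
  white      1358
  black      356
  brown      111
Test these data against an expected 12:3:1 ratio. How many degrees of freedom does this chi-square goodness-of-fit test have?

2

A goodness-of-fit test with 3 phenotype classes has df = 3 − 1 = 2.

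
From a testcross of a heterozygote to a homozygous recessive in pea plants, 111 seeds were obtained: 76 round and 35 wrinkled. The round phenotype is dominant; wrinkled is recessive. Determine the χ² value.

A testcross of a heterozygote (Aa × aa) gives a 1:1 phenotypic ratio.
Under the 1:1 hypothesis (Σ ratio = 2, N = 111):
  round: 111 × 1/2 = 55.5
  wrinkled: 111 × 1/2 = 55.5
χ² = Σ (O − E)² / E
  round: (76 − 55.5)² / 55.5 = 7.5721
  wrinkled: (35 − 55.5)² / 55.5 = 7.5721
χ² = 7.5721 + 7.5721 = 15.1442 ≈ 15.144

15.144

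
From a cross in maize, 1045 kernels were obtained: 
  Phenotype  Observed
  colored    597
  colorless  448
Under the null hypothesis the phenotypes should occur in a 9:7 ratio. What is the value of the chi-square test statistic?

0.328

Expected counts for N = 1045 under a 9:7 ratio (total parts = 16):
  colored: 1045 × 9/16 = 587.8125
  colorless: 1045 × 7/16 = 457.1875
χ² = Σ (O − E)² / E
  colored: (597 − 587.8125)² / 587.8125 = 0.1436
  colorless: (448 − 457.1875)² / 457.1875 = 0.1846
χ² = 0.1436 + 0.1846 = 0.3282 ≈ 0.328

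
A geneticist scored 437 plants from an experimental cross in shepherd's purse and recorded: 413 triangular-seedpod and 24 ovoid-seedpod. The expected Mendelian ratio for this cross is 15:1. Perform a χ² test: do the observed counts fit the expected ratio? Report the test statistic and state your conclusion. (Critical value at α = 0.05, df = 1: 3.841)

0.429; consistent

Total ratio parts = 16. Expected numbers out of 437:
  triangular-seedpod: 437 × 15/16 = 409.6875
  ovoid-seedpod: 437 × 1/16 = 27.3125
χ² = Σ (O − E)² / E
  triangular-seedpod: (413 − 409.6875)² / 409.6875 = 0.0268
  ovoid-seedpod: (24 − 27.3125)² / 27.3125 = 0.4017
χ² = 0.0268 + 0.4017 = 0.4285 ≈ 0.429
Degrees of freedom = 2 − 1 = 1; critical value at α = 0.05 is 3.841.
Since 0.429 < 3.841, we fail to reject the null hypothesis — the data are consistent with the 15:1 ratio.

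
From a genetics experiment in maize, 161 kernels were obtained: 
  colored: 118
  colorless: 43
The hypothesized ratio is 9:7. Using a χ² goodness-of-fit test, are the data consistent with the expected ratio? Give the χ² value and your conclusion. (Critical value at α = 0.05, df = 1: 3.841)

Under the 9:7 hypothesis (Σ ratio = 16, N = 161):
  colored: 161 × 9/16 = 90.5625
  colorless: 161 × 7/16 = 70.4375
χ² = Σ (O − E)² / E
  colored: (118 − 90.5625)² / 90.5625 = 8.3127
  colorless: (43 − 70.4375)² / 70.4375 = 10.6877
χ² = 8.3127 + 10.6877 = 19.0004 ≈ 19.000
Degrees of freedom = 2 − 1 = 1; critical value at α = 0.05 is 3.841.
Since 19.000 > 3.841, we reject the null hypothesis — the data do not fit the 9:7 ratio.

19.000; not consistent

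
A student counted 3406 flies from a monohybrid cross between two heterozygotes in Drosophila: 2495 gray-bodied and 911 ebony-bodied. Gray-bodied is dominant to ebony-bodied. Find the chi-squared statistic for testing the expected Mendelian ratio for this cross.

For a monohybrid cross between heterozygotes with complete dominance, the expected phenotypic ratio is 3:1.
Under the 3:1 hypothesis (Σ ratio = 4, N = 3406):
  gray-bodied: 3406 × 3/4 = 2554.5
  ebony-bodied: 3406 × 1/4 = 851.5
χ² = Σ (O − E)² / E
  gray-bodied: (2495 − 2554.5)² / 2554.5 = 1.3859
  ebony-bodied: (911 − 851.5)² / 851.5 = 4.1577
χ² = 1.3859 + 4.1577 = 5.5436 ≈ 5.544

5.544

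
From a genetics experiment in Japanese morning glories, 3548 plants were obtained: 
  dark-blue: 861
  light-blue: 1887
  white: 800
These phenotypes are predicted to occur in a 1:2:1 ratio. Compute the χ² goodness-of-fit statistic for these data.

16.493

Expected counts for N = 3548 under a 1:2:1 ratio (total parts = 4):
  dark-blue: 3548 × 1/4 = 887
  light-blue: 3548 × 2/4 = 1774
  white: 3548 × 1/4 = 887
χ² = Σ (O − E)² / E
  dark-blue: (861 − 887)² / 887 = 0.7621
  light-blue: (1887 − 1774)² / 1774 = 7.1979
  white: (800 − 887)² / 887 = 8.5333
χ² = 0.7621 + 7.1979 + 8.5333 = 16.4933 ≈ 16.493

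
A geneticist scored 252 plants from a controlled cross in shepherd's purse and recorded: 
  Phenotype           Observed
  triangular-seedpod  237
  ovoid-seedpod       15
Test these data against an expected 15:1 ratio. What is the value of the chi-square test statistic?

Expected counts for N = 252 under a 15:1 ratio (total parts = 16):
  triangular-seedpod: 252 × 15/16 = 236.25
  ovoid-seedpod: 252 × 1/16 = 15.75
χ² = Σ (O − E)² / E
  triangular-seedpod: (237 − 236.25)² / 236.25 = 0.0024
  ovoid-seedpod: (15 − 15.75)² / 15.75 = 0.0357
χ² = 0.0024 + 0.0357 = 0.0381 ≈ 0.038

0.038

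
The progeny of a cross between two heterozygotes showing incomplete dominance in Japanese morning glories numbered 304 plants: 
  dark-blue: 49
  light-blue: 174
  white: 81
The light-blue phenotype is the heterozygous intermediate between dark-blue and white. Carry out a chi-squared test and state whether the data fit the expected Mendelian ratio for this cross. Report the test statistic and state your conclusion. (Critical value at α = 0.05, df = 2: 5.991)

13.105; not consistent

With incomplete dominance, a heterozygote × heterozygote cross gives a 1:2:1 phenotypic ratio.
Total ratio parts = 4. Expected numbers out of 304:
  dark-blue: 304 × 1/4 = 76
  light-blue: 304 × 2/4 = 152
  white: 304 × 1/4 = 76
χ² = Σ (O − E)² / E
  dark-blue: (49 − 76)² / 76 = 9.5921
  light-blue: (174 − 152)² / 152 = 3.1842
  white: (81 − 76)² / 76 = 0.3289
χ² = 9.5921 + 3.1842 + 0.3289 = 13.1052 ≈ 13.105
Degrees of freedom = 3 − 1 = 2; critical value at α = 0.05 is 5.991.
Since 13.105 > 5.991, we reject the null hypothesis — the data do not fit the 1:2:1 ratio.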